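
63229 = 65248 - 2019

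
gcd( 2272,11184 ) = 16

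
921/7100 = 921/7100 = 0.13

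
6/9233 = 6/9233 = 0.00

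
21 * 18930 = 397530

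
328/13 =328/13= 25.23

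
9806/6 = 1634+1/3 = 1634.33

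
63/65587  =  63/65587 = 0.00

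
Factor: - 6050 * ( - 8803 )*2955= 157377833250= 2^1*3^1*5^3*11^2 * 197^1*  8803^1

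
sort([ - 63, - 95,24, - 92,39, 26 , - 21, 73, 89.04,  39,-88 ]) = [ - 95, - 92, - 88, - 63, - 21, 24 , 26, 39, 39 , 73,  89.04]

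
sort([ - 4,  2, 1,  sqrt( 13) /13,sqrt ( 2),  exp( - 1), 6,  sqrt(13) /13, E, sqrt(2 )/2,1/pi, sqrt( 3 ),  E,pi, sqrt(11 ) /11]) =[ - 4 , sqrt(13 ) /13, sqrt ( 13)/13, sqrt(11 )/11, 1/pi, exp( - 1), sqrt (2) /2,1, sqrt(2 ), sqrt(3 ), 2,E,  E , pi, 6] 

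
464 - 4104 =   -  3640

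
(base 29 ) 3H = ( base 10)104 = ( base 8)150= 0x68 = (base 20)54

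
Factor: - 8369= -8369^1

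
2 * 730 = 1460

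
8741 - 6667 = 2074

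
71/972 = 71/972   =  0.07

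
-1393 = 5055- 6448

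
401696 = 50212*8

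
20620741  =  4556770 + 16063971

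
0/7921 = 0  =  0.00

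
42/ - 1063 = -1 + 1021/1063 = - 0.04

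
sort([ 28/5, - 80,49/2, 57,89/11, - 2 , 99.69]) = [ - 80, - 2, 28/5,  89/11,49/2 , 57, 99.69]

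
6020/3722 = 1 + 1149/1861=1.62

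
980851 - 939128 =41723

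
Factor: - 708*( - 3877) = 2744916 = 2^2*3^1*59^1* 3877^1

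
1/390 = 1/390= 0.00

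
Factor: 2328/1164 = 2^1 = 2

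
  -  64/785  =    -  1 + 721/785  =  - 0.08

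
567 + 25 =592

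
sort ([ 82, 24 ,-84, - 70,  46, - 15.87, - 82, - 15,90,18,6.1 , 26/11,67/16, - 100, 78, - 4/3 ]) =[ - 100, - 84, - 82, - 70, -15.87, - 15,  -  4/3,26/11,  67/16,6.1,18, 24,46,78,82  ,  90 ]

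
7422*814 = 6041508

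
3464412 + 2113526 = 5577938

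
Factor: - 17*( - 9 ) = 153 = 3^2*17^1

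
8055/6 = 1342 + 1/2  =  1342.50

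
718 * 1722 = 1236396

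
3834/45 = 85 + 1/5 =85.20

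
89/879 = 89/879 = 0.10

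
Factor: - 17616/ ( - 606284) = 2^2*3^1*7^(-1) * 59^( - 1 ) = 12/413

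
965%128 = 69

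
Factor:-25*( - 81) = 3^4*5^2 = 2025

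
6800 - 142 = 6658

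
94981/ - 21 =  - 4523 + 2/21 = - 4522.90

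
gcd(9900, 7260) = 660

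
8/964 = 2/241 = 0.01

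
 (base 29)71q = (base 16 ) 1736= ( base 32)5pm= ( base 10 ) 5942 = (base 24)a7e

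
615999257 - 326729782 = 289269475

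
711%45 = 36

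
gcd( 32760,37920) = 120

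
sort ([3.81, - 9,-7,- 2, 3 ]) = [- 9,- 7,- 2,  3, 3.81 ]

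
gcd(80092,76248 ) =4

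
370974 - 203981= 166993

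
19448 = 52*374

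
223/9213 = 223/9213  =  0.02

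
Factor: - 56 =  - 2^3*7^1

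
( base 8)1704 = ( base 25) 1DE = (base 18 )2ha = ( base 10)964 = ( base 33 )t7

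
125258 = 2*62629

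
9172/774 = 4586/387=11.85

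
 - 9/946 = -9/946= -  0.01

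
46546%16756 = 13034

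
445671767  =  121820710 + 323851057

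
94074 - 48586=45488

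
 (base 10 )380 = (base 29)d3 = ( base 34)b6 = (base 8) 574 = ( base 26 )EG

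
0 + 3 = 3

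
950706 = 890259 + 60447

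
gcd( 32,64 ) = 32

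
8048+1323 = 9371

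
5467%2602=263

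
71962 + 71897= 143859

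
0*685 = 0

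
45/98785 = 9/19757=0.00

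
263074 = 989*266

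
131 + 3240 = 3371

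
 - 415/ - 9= 46 + 1/9=46.11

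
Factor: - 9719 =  - 9719^1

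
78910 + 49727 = 128637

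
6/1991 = 6/1991=   0.00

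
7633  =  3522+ 4111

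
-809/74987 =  - 809/74987 = - 0.01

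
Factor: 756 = 2^2*3^3*7^1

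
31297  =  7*4471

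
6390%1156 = 610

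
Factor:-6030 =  - 2^1*3^2*5^1*67^1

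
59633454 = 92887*642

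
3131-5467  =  -2336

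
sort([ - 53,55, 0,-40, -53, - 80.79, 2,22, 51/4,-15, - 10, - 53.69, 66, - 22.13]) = [ - 80.79, - 53.69,- 53,- 53 , - 40, - 22.13, -15, -10,0,2, 51/4, 22, 55, 66] 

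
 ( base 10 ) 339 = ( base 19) hg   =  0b101010011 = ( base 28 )C3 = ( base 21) G3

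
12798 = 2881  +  9917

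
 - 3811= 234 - 4045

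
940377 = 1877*501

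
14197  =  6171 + 8026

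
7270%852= 454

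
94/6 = 47/3 = 15.67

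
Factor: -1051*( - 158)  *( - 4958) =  - 2^2*37^1 *67^1 * 79^1* 1051^1 = -823315564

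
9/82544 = 9/82544=0.00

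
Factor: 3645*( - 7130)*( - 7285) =2^1*3^6*5^3*23^1*31^2*47^1 = 189328772250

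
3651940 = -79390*( - 46 ) 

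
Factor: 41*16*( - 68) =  - 44608 = -2^6*17^1*41^1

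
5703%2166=1371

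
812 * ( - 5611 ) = -4556132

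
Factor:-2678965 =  -5^1*535793^1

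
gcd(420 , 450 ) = 30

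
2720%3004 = 2720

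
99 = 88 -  -11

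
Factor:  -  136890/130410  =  -169/161 =- 7^( - 1)*13^2*23^( - 1)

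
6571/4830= 6571/4830 = 1.36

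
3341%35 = 16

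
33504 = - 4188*(- 8 )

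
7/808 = 7/808 = 0.01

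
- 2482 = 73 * ( - 34 )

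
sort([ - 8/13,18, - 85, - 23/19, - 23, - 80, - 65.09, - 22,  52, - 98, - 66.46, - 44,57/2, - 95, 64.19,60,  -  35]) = [  -  98, - 95 , - 85, - 80, -66.46, - 65.09, - 44, - 35, - 23, - 22, - 23/19,-8/13, 18,57/2,52, 60, 64.19]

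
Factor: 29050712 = 2^3*3631339^1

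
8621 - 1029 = 7592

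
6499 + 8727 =15226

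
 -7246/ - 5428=1+909/2714 = 1.33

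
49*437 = 21413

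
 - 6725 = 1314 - 8039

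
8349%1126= 467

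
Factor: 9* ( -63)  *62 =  - 35154 = - 2^1*3^4 *7^1 * 31^1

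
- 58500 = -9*6500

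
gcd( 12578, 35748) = 662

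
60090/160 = 375 + 9/16 = 375.56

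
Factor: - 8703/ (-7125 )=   3^1*5^(-3)* 19^( - 1 ) * 967^1 = 2901/2375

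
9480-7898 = 1582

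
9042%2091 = 678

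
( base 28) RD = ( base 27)11d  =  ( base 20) 1I9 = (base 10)769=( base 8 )1401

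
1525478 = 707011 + 818467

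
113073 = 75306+37767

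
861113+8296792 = 9157905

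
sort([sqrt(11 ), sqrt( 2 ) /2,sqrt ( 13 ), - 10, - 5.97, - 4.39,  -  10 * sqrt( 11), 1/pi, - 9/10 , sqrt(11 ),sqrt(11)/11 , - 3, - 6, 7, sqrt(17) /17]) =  [ - 10*sqrt(11), - 10, - 6, - 5.97, - 4.39, - 3, - 9/10,sqrt( 17)/17, sqrt ( 11) /11,1/pi,sqrt( 2)/2, sqrt(11 ),sqrt( 11 ), sqrt (13)  ,  7]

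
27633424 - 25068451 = 2564973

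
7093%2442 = 2209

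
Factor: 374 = 2^1*11^1*17^1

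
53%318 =53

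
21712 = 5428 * 4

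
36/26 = 18/13 = 1.38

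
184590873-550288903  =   - 365698030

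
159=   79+80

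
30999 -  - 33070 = 64069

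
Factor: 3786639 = 3^1*67^1*18839^1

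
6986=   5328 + 1658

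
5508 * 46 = 253368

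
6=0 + 6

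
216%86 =44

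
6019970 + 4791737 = 10811707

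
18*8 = 144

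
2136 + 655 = 2791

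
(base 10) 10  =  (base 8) 12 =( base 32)a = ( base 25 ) a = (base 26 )a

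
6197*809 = 5013373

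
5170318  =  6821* 758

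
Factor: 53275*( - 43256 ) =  - 2304463400=- 2^3*5^2*2131^1*5407^1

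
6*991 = 5946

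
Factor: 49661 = 53^1*937^1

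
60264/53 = 60264/53 = 1137.06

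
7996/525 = 7996/525 = 15.23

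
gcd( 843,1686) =843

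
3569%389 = 68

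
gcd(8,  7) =1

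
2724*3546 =9659304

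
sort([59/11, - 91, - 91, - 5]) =[ - 91 , - 91, - 5,59/11 ]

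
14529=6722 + 7807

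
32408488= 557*58184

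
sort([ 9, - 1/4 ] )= [ - 1/4, 9 ]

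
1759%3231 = 1759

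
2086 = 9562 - 7476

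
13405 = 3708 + 9697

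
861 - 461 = 400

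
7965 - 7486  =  479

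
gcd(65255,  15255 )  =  5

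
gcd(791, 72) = 1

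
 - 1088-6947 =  - 8035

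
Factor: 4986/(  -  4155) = -6/5 = -2^1*3^1*5^(-1) 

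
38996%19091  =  814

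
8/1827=8/1827   =  0.00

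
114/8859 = 38/2953 = 0.01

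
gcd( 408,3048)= 24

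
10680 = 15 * 712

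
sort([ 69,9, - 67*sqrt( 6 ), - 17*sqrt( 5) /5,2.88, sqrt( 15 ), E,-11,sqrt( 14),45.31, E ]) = [ - 67*sqrt( 6 ), - 11, -17*sqrt (5) /5,E,E,2.88,sqrt( 14 ),sqrt ( 15 ),9,45.31,  69 ]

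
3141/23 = 3141/23 = 136.57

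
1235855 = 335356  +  900499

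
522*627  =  327294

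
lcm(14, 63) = 126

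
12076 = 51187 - 39111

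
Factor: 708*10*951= 2^3*3^2* 5^1*59^1*317^1 = 6733080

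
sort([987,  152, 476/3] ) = [152,476/3, 987] 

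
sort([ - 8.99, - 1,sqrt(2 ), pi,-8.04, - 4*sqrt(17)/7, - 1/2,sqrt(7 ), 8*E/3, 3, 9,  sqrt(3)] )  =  [ - 8.99 , - 8.04, - 4*sqrt(17 )/7, - 1,-1/2,sqrt( 2), sqrt( 3),sqrt(7 ), 3, pi, 8*E/3, 9]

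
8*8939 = 71512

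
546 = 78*7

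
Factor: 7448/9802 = 2^2*7^2*13^(-2)*19^1*29^(-1) = 3724/4901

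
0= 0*3635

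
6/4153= 6/4153  =  0.00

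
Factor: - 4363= - 4363^1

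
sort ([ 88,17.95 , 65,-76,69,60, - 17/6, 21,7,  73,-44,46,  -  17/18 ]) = [ - 76, - 44, - 17/6, - 17/18,  7,17.95,  21,  46, 60, 65,69,73,88] 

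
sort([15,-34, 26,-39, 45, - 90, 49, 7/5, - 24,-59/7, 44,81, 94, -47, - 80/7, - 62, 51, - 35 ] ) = [ - 90, - 62, - 47 , - 39, - 35,-34, - 24, -80/7, - 59/7, 7/5, 15,26, 44,45 , 49,51, 81, 94] 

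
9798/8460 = 1633/1410 =1.16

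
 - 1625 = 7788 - 9413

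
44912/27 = 1663 + 11/27 = 1663.41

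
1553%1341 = 212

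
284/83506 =142/41753 = 0.00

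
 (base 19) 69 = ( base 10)123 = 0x7b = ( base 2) 1111011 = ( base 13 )96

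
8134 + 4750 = 12884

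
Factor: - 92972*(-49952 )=2^7 * 7^1*11^1*223^1*2113^1 = 4644137344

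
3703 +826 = 4529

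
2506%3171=2506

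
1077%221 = 193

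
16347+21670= 38017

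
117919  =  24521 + 93398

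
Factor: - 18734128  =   -2^4*7^1*167269^1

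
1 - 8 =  - 7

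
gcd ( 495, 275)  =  55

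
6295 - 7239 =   -  944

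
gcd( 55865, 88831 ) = 1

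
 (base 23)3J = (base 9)107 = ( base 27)37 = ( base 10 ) 88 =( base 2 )1011000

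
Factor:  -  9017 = -71^1*127^1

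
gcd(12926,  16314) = 2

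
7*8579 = 60053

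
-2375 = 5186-7561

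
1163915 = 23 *50605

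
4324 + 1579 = 5903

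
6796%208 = 140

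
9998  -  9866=132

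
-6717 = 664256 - 670973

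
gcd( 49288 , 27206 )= 122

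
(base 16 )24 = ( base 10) 36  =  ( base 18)20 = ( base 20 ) 1G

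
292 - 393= -101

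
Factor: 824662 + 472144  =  2^1*7^1  *  211^1*439^1 = 1296806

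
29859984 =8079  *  3696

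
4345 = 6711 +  - 2366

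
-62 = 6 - 68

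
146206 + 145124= 291330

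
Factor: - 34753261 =-19^1*1829119^1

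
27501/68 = 27501/68 = 404.43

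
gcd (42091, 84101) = 1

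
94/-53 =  - 94/53 = -1.77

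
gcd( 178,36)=2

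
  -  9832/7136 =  - 2 + 555/892 = - 1.38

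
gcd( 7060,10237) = 353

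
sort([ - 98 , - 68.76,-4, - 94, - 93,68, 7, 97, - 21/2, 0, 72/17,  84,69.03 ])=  [ - 98, - 94 , - 93, - 68.76,-21/2, - 4 , 0,  72/17, 7 , 68, 69.03,84,97 ] 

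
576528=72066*8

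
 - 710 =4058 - 4768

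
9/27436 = 9/27436=0.00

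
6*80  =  480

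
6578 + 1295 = 7873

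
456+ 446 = 902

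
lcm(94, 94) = 94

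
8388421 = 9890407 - 1501986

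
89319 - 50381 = 38938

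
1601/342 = 4 + 233/342 = 4.68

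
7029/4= 7029/4 = 1757.25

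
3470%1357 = 756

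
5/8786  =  5/8786  =  0.00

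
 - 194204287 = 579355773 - 773560060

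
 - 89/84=- 2+ 79/84 = - 1.06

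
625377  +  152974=778351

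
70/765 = 14/153 = 0.09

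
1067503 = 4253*251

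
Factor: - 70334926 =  - 2^1*41^1*857743^1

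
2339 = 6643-4304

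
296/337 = 296/337 = 0.88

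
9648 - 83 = 9565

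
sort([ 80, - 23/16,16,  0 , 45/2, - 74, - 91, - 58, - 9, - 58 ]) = [-91, - 74,-58,-58, - 9,-23/16,0,16,45/2,80] 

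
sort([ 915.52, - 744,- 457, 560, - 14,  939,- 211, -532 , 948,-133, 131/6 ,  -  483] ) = [  -  744, - 532,- 483,  -  457, - 211, - 133, - 14,131/6,  560,915.52,939, 948]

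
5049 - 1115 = 3934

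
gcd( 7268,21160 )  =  92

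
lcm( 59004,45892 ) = 413028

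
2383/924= 2383/924 = 2.58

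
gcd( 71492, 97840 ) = 4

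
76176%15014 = 1106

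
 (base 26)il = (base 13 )2B8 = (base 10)489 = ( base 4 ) 13221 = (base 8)751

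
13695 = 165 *83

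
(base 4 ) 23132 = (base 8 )1336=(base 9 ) 1005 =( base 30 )oe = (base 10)734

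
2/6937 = 2/6937 =0.00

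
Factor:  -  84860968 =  - 2^3*10607621^1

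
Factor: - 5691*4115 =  - 3^1*5^1*7^1*271^1 *823^1 = -23418465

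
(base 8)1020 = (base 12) 380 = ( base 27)jf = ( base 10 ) 528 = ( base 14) 29a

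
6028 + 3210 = 9238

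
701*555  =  389055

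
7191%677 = 421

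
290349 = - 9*( - 32261)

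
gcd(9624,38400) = 24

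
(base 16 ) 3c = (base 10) 60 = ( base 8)74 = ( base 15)40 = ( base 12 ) 50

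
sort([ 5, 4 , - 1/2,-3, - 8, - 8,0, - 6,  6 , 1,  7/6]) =[ - 8,  -  8, - 6, - 3, - 1/2, 0,1,7/6, 4, 5,6 ]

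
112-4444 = -4332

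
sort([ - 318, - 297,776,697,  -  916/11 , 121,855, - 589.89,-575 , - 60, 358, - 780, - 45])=[ - 780, - 589.89,-575, - 318,-297, - 916/11,-60, - 45, 121, 358, 697, 776, 855 ] 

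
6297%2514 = 1269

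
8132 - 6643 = 1489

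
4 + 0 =4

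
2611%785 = 256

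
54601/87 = 54601/87  =  627.60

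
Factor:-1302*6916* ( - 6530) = 2^4*3^1 *5^1*7^2*13^1 * 19^1*31^1*653^1= 58800246960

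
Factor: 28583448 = 2^3 * 3^1*19^1*62683^1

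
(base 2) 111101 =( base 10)61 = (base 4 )331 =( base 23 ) 2f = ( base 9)67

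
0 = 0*47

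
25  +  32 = 57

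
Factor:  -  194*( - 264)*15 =768240 = 2^4  *  3^2*5^1 * 11^1*97^1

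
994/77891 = 994/77891= 0.01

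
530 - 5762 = -5232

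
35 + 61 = 96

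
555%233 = 89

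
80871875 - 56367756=24504119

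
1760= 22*80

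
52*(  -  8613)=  - 447876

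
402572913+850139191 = 1252712104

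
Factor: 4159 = 4159^1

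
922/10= 461/5=92.20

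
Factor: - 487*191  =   - 93017=- 191^1 * 487^1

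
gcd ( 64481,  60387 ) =1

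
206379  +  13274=219653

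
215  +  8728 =8943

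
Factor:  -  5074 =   -  2^1*43^1 * 59^1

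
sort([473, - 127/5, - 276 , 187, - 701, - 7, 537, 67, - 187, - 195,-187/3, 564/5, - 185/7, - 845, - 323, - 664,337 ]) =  [  -  845,-701, - 664,-323, - 276, - 195,-187, - 187/3,  -  185/7, - 127/5, - 7,67,564/5,187, 337 , 473, 537 ]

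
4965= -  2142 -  - 7107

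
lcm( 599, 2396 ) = 2396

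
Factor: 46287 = 3^2*37^1*139^1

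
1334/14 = 95 + 2/7  =  95.29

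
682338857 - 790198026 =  - 107859169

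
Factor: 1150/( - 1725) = -2^1*3^( - 1 ) = - 2/3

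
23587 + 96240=119827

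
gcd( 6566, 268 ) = 134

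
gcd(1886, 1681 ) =41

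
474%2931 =474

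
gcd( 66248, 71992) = 8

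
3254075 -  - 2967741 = 6221816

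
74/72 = 1 + 1/36 = 1.03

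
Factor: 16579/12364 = 2^(  -  2)*11^(- 1)*59^1 = 59/44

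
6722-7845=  - 1123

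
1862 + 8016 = 9878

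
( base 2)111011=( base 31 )1s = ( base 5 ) 214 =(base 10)59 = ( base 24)2B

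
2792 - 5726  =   - 2934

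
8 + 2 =10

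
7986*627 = 5007222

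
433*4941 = 2139453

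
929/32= 929/32  =  29.03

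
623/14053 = 623/14053 = 0.04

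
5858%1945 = 23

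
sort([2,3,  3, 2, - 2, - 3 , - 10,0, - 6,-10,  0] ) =[ - 10, - 10, - 6, - 3,-2,  0, 0, 2,2, 3, 3]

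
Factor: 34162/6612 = 31/6  =  2^( - 1 )*3^( - 1)*31^1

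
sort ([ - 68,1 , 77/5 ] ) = [ - 68,1,77/5 ] 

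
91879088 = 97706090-5827002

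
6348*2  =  12696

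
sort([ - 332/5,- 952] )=[-952, - 332/5] 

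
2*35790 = 71580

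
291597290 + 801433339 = 1093030629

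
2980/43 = 2980/43 = 69.30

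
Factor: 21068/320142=46/699 = 2^1 * 3^( - 1) * 23^1 * 233^( - 1 ) 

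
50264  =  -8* (-6283)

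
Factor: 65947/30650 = 2^( - 1)*5^( - 2 ) * 7^1*613^(- 1)*9421^1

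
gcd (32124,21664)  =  4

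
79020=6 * 13170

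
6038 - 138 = 5900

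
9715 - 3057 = 6658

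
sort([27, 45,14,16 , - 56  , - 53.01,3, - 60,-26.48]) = [ -60,-56, - 53.01,-26.48,3,14,16, 27,45]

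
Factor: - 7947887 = -2399^1*3313^1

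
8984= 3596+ 5388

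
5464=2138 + 3326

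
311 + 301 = 612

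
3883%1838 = 207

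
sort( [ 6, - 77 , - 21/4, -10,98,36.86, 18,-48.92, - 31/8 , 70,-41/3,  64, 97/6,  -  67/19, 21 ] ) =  [-77,-48.92,-41/3, - 10,-21/4,  -  31/8, -67/19,6, 97/6,18,21,  36.86,64,70,98]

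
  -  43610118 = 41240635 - 84850753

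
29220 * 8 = 233760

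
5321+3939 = 9260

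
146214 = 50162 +96052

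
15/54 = 5/18 = 0.28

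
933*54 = 50382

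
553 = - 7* ( - 79)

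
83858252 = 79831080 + 4027172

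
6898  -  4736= 2162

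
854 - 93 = 761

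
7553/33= 228 + 29/33 = 228.88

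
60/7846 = 30/3923= 0.01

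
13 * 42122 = 547586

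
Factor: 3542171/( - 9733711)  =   - 13^( - 1 )*17^1*101^1*751^ ( - 1 )*997^( - 1)*2063^1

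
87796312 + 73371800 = 161168112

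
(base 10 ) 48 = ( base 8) 60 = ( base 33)1f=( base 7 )66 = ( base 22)24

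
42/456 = 7/76 = 0.09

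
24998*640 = 15998720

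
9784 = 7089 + 2695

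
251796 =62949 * 4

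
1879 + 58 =1937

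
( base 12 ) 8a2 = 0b10011111010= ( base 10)1274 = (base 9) 1665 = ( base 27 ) 1K5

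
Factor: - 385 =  - 5^1*7^1*11^1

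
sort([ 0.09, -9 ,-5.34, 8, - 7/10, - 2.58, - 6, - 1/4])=[-9, - 6, -5.34, - 2.58,  -  7/10,  -  1/4, 0.09, 8]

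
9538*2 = 19076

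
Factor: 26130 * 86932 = 2^3*3^1*5^1 * 13^1 * 67^1*103^1*211^1 = 2271533160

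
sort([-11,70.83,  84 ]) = [-11, 70.83,  84]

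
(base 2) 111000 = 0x38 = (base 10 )56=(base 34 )1M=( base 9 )62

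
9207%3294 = 2619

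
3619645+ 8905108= 12524753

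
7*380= 2660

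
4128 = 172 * 24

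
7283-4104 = 3179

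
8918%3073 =2772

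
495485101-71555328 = 423929773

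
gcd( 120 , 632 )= 8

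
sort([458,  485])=[458, 485]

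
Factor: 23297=23297^1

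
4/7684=1/1921 = 0.00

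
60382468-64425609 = -4043141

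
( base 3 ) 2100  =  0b111111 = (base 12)53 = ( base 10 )63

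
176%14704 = 176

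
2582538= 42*61489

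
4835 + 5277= 10112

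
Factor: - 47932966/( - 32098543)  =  2^1*19^( - 1)*23^1 * 1042021^1*1689397^( - 1 )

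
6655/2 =6655/2 = 3327.50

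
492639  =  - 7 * (-70377)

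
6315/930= 6 + 49/62 = 6.79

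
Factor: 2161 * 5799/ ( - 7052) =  - 12531639/7052 = -2^( - 2) * 3^1*41^( - 1)*43^(-1)*1933^1*2161^1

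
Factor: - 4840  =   - 2^3 * 5^1*11^2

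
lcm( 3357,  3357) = 3357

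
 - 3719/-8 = 3719/8 = 464.88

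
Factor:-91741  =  -13^1*7057^1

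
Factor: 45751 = 45751^1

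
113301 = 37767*3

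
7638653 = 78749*97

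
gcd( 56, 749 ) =7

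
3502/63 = 3502/63 = 55.59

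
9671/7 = 1381 + 4/7  =  1381.57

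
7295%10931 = 7295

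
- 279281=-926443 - -647162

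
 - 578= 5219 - 5797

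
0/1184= 0 =0.00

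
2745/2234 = 2745/2234 = 1.23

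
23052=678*34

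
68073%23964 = 20145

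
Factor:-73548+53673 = -3^1 * 5^3*53^1=-19875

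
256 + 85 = 341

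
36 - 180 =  - 144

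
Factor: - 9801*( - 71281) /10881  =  3^1*7^1*11^2*13^( - 1) * 17^1*31^(- 1)*599^1 = 25875003/403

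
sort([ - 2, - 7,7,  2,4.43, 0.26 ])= [ - 7, - 2 , 0.26, 2, 4.43, 7]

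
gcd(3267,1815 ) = 363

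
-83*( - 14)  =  1162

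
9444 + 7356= 16800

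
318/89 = 318/89 = 3.57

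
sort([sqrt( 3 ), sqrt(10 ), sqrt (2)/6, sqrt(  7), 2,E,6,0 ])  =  [0, sqrt( 2 ) /6,sqrt( 3 ), 2,sqrt(7), E, sqrt ( 10), 6 ] 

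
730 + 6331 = 7061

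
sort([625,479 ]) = [479,625]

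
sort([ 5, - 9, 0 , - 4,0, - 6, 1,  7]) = [ - 9, - 6, - 4,  0,0, 1 , 5,7 ]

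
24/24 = 1 = 1.00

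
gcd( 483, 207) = 69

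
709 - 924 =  - 215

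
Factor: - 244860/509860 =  - 231/481 =- 3^1*7^1*11^1*13^( - 1 )*37^( - 1 )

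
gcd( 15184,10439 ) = 949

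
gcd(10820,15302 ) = 2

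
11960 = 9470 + 2490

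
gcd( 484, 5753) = 11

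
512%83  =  14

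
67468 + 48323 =115791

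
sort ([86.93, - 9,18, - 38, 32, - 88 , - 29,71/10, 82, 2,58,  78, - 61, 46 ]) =[ - 88 ,-61, - 38, - 29, - 9,2, 71/10, 18, 32, 46, 58,78, 82, 86.93]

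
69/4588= 69/4588 =0.02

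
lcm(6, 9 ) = 18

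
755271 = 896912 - 141641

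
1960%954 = 52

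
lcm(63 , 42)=126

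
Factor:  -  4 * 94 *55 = - 2^3*5^1*11^1* 47^1 = - 20680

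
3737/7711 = 3737/7711 = 0.48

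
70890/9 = 23630/3= 7876.67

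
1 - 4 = - 3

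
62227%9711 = 3961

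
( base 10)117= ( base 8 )165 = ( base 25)4H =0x75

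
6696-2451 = 4245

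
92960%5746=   1024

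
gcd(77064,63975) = 3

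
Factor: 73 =73^1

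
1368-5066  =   - 3698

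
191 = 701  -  510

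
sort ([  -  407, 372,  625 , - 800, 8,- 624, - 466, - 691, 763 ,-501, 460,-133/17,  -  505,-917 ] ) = [ - 917, - 800,  -  691, - 624, - 505, - 501,-466,-407  ,-133/17, 8, 372, 460,625, 763]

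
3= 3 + 0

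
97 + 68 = 165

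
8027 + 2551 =10578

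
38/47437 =38/47437 = 0.00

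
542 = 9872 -9330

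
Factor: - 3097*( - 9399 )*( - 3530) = -102753721590= - 2^1*3^1*5^1* 13^1*  19^1*163^1*241^1* 353^1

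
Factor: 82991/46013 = 11^( - 1)*37^1*47^ (- 1)*89^( - 1)*2243^1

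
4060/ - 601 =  - 4060/601=- 6.76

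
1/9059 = 1/9059 = 0.00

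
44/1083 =44/1083 = 0.04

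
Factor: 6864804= 2^2*3^3*17^1*3739^1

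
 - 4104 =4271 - 8375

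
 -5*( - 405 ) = 2025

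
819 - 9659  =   - 8840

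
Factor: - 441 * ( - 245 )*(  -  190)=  - 2^1 * 3^2*5^2*7^4 * 19^1 =- 20528550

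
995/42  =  23  +  29/42 = 23.69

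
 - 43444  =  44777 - 88221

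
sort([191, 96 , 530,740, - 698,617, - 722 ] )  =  [-722,-698,96,191, 530, 617,740 ]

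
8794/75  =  8794/75  =  117.25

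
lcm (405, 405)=405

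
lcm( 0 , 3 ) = 0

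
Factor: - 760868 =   -  2^2*37^1*53^1*97^1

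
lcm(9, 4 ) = 36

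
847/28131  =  847/28131 = 0.03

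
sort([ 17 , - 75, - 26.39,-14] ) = [ - 75, - 26.39, - 14, 17]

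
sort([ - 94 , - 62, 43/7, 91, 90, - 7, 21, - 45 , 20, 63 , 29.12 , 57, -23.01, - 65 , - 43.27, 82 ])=[ - 94,- 65, - 62,-45 , - 43.27, - 23.01,- 7,43/7,20 , 21 , 29.12,57, 63, 82,90, 91] 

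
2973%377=334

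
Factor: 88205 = 5^1*13^1*23^1*59^1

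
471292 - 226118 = 245174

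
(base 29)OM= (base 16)2ce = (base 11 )5A3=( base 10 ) 718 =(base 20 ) 1fi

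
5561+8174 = 13735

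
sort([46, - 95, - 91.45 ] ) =[ - 95, - 91.45,46 ]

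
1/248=1/248 =0.00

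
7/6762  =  1/966 = 0.00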